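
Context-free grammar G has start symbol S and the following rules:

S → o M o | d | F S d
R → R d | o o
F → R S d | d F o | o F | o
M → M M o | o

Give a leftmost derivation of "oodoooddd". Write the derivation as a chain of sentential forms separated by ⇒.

S ⇒ FSd ⇒ RSdSd ⇒ RdSdSd ⇒ oodSdSd ⇒ oodoModSd ⇒ oodooodSd ⇒ oodoooddd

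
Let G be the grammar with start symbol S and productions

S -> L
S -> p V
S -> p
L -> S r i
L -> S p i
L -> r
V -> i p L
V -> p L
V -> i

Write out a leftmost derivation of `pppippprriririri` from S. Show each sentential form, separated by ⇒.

S⇒L⇒Sri⇒pVri⇒ppLri⇒ppSriri⇒ppLriri⇒ppSririri⇒pppVririri⇒pppipLririri⇒pppipSriririri⇒pppippVriririri⇒pppipppLriririri⇒pppippprriririri

S ⇒ L   [S -> L]
L ⇒ Sri   [L -> S r i]
Sri ⇒ pVri   [S -> p V]
pVri ⇒ ppLri   [V -> p L]
ppLri ⇒ ppSriri   [L -> S r i]
ppSriri ⇒ ppLriri   [S -> L]
ppLriri ⇒ ppSririri   [L -> S r i]
ppSririri ⇒ pppVririri   [S -> p V]
pppVririri ⇒ pppipLririri   [V -> i p L]
pppipLririri ⇒ pppipSriririri   [L -> S r i]
pppipSriririri ⇒ pppippVriririri   [S -> p V]
pppippVriririri ⇒ pppipppLriririri   [V -> p L]
pppipppLriririri ⇒ pppippprriririri   [L -> r]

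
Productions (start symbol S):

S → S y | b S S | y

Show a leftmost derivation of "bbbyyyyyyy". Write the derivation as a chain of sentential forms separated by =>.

S => Sy => Syy => bSSyy => bbSSSyy => bbbSSSSyy => bbbSySSSyy => bbbyySSSyy => bbbyyySSyy => bbbyyyySyy => bbbyyyyyyy

S => Sy   [S → S y]
Sy => Syy   [S → S y]
Syy => bSSyy   [S → b S S]
bSSyy => bbSSSyy   [S → b S S]
bbSSSyy => bbbSSSSyy   [S → b S S]
bbbSSSSyy => bbbSySSSyy   [S → S y]
bbbSySSSyy => bbbyySSSyy   [S → y]
bbbyySSSyy => bbbyyySSyy   [S → y]
bbbyyySSyy => bbbyyyySyy   [S → y]
bbbyyyySyy => bbbyyyyyyy   [S → y]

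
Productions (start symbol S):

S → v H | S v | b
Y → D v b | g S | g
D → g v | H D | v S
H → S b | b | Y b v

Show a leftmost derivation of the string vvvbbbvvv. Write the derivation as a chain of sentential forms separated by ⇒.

S⇒Sv⇒Svv⇒Svvv⇒vHvvv⇒vSbvvv⇒vvHbvvv⇒vvSbbvvv⇒vvvHbbvvv⇒vvvbbbvvv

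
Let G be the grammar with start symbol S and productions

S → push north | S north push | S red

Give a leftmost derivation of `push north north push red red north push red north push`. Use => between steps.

S => S north push => S red north push => S north push red north push => S red north push red north push => S red red north push red north push => S north push red red north push red north push => push north north push red red north push red north push

S => S north push   [S → S north push]
S north push => S red north push   [S → S red]
S red north push => S north push red north push   [S → S north push]
S north push red north push => S red north push red north push   [S → S red]
S red north push red north push => S red red north push red north push   [S → S red]
S red red north push red north push => S north push red red north push red north push   [S → S north push]
S north push red red north push red north push => push north north push red red north push red north push   [S → push north]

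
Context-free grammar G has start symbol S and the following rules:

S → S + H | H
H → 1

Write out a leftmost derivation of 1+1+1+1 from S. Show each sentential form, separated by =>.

S => S+H => S+H+H => S+H+H+H => H+H+H+H => 1+H+H+H => 1+1+H+H => 1+1+1+H => 1+1+1+1

S => S+H   [S → S + H]
S+H => S+H+H   [S → S + H]
S+H+H => S+H+H+H   [S → S + H]
S+H+H+H => H+H+H+H   [S → H]
H+H+H+H => 1+H+H+H   [H → 1]
1+H+H+H => 1+1+H+H   [H → 1]
1+1+H+H => 1+1+1+H   [H → 1]
1+1+1+H => 1+1+1+1   [H → 1]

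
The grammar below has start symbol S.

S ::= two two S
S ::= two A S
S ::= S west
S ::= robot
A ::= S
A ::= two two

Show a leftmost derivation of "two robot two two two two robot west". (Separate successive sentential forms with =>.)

S => two A S   [S ::= two A S]
two A S => two S S   [A ::= S]
two S S => two robot S   [S ::= robot]
two robot S => two robot S west   [S ::= S west]
two robot S west => two robot two two S west   [S ::= two two S]
two robot two two S west => two robot two two two two S west   [S ::= two two S]
two robot two two two two S west => two robot two two two two robot west   [S ::= robot]

S => two A S => two S S => two robot S => two robot S west => two robot two two S west => two robot two two two two S west => two robot two two two two robot west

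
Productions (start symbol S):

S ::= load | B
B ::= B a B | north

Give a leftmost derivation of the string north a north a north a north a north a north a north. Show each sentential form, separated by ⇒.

S ⇒ B ⇒ B a B ⇒ B a B a B ⇒ north a B a B ⇒ north a B a B a B ⇒ north a B a B a B a B ⇒ north a B a B a B a B a B ⇒ north a B a B a B a B a B a B ⇒ north a north a B a B a B a B a B ⇒ north a north a north a B a B a B a B ⇒ north a north a north a north a B a B a B ⇒ north a north a north a north a north a B a B ⇒ north a north a north a north a north a north a B ⇒ north a north a north a north a north a north a north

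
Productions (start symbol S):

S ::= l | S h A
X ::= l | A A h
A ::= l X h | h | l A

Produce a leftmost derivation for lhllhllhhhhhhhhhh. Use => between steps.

S => ShA   [S ::= S h A]
ShA => ShAhA   [S ::= S h A]
ShAhA => ShAhAhA   [S ::= S h A]
ShAhAhA => lhAhAhA   [S ::= l]
lhAhAhA => lhlXhhAhA   [A ::= l X h]
lhlXhhAhA => lhlAAhhhAhA   [X ::= A A h]
lhlAAhhhAhA => lhllXhAhhhAhA   [A ::= l X h]
lhllXhAhhhAhA => lhllAAhhAhhhAhA   [X ::= A A h]
lhllAAhhAhhhAhA => lhllhAhhAhhhAhA   [A ::= h]
lhllhAhhAhhhAhA => lhllhlXhhhAhhhAhA   [A ::= l X h]
lhllhlXhhhAhhhAhA => lhllhllhhhAhhhAhA   [X ::= l]
lhllhllhhhAhhhAhA => lhllhllhhhhhhhAhA   [A ::= h]
lhllhllhhhhhhhAhA => lhllhllhhhhhhhhhA   [A ::= h]
lhllhllhhhhhhhhhA => lhllhllhhhhhhhhhh   [A ::= h]

S => ShA => ShAhA => ShAhAhA => lhAhAhA => lhlXhhAhA => lhlAAhhhAhA => lhllXhAhhhAhA => lhllAAhhAhhhAhA => lhllhAhhAhhhAhA => lhllhlXhhhAhhhAhA => lhllhllhhhAhhhAhA => lhllhllhhhhhhhAhA => lhllhllhhhhhhhhhA => lhllhllhhhhhhhhhh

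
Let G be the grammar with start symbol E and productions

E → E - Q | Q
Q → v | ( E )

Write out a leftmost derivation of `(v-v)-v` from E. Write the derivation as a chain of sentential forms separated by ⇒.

E ⇒ E-Q ⇒ Q-Q ⇒ (E)-Q ⇒ (E-Q)-Q ⇒ (Q-Q)-Q ⇒ (v-Q)-Q ⇒ (v-v)-Q ⇒ (v-v)-v

E ⇒ E-Q   [E → E - Q]
E-Q ⇒ Q-Q   [E → Q]
Q-Q ⇒ (E)-Q   [Q → ( E )]
(E)-Q ⇒ (E-Q)-Q   [E → E - Q]
(E-Q)-Q ⇒ (Q-Q)-Q   [E → Q]
(Q-Q)-Q ⇒ (v-Q)-Q   [Q → v]
(v-Q)-Q ⇒ (v-v)-Q   [Q → v]
(v-v)-Q ⇒ (v-v)-v   [Q → v]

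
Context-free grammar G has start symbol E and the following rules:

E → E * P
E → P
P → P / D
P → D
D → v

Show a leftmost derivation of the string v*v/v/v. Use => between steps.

E=>E*P=>P*P=>D*P=>v*P=>v*P/D=>v*P/D/D=>v*D/D/D=>v*v/D/D=>v*v/v/D=>v*v/v/v

E => E*P   [E → E * P]
E*P => P*P   [E → P]
P*P => D*P   [P → D]
D*P => v*P   [D → v]
v*P => v*P/D   [P → P / D]
v*P/D => v*P/D/D   [P → P / D]
v*P/D/D => v*D/D/D   [P → D]
v*D/D/D => v*v/D/D   [D → v]
v*v/D/D => v*v/v/D   [D → v]
v*v/v/D => v*v/v/v   [D → v]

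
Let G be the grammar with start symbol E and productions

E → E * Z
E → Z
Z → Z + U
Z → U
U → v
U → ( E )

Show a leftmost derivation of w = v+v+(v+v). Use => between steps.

E => Z => Z+U => Z+U+U => U+U+U => v+U+U => v+v+U => v+v+(E) => v+v+(Z) => v+v+(Z+U) => v+v+(U+U) => v+v+(v+U) => v+v+(v+v)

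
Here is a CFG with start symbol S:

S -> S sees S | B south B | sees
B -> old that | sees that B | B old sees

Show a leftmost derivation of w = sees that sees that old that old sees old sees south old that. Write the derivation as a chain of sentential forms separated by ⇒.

S ⇒ B south B   [S -> B south B]
B south B ⇒ sees that B south B   [B -> sees that B]
sees that B south B ⇒ sees that B old sees south B   [B -> B old sees]
sees that B old sees south B ⇒ sees that sees that B old sees south B   [B -> sees that B]
sees that sees that B old sees south B ⇒ sees that sees that B old sees old sees south B   [B -> B old sees]
sees that sees that B old sees old sees south B ⇒ sees that sees that old that old sees old sees south B   [B -> old that]
sees that sees that old that old sees old sees south B ⇒ sees that sees that old that old sees old sees south old that   [B -> old that]

S ⇒ B south B ⇒ sees that B south B ⇒ sees that B old sees south B ⇒ sees that sees that B old sees south B ⇒ sees that sees that B old sees old sees south B ⇒ sees that sees that old that old sees old sees south B ⇒ sees that sees that old that old sees old sees south old that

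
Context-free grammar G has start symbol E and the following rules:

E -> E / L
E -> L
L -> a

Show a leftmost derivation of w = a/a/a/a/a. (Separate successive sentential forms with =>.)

E=>E/L=>E/L/L=>E/L/L/L=>E/L/L/L/L=>L/L/L/L/L=>a/L/L/L/L=>a/a/L/L/L=>a/a/a/L/L=>a/a/a/a/L=>a/a/a/a/a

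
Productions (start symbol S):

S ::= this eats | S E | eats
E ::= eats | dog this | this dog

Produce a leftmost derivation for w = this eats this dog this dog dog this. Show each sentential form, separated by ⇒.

S ⇒ S E ⇒ S E E ⇒ S E E E ⇒ this eats E E E ⇒ this eats this dog E E ⇒ this eats this dog this dog E ⇒ this eats this dog this dog dog this

S ⇒ S E   [S ::= S E]
S E ⇒ S E E   [S ::= S E]
S E E ⇒ S E E E   [S ::= S E]
S E E E ⇒ this eats E E E   [S ::= this eats]
this eats E E E ⇒ this eats this dog E E   [E ::= this dog]
this eats this dog E E ⇒ this eats this dog this dog E   [E ::= this dog]
this eats this dog this dog E ⇒ this eats this dog this dog dog this   [E ::= dog this]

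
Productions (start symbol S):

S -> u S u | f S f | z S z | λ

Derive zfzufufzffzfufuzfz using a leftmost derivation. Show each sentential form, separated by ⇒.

S ⇒ zSz   [S -> z S z]
zSz ⇒ zfSfz   [S -> f S f]
zfSfz ⇒ zfzSzfz   [S -> z S z]
zfzSzfz ⇒ zfzuSuzfz   [S -> u S u]
zfzuSuzfz ⇒ zfzufSfuzfz   [S -> f S f]
zfzufSfuzfz ⇒ zfzufuSufuzfz   [S -> u S u]
zfzufuSufuzfz ⇒ zfzufufSfufuzfz   [S -> f S f]
zfzufufSfufuzfz ⇒ zfzufufzSzfufuzfz   [S -> z S z]
zfzufufzSzfufuzfz ⇒ zfzufufzfSfzfufuzfz   [S -> f S f]
zfzufufzfSfzfufuzfz ⇒ zfzufufzffzfufuzfz   [S -> λ]

S ⇒ zSz ⇒ zfSfz ⇒ zfzSzfz ⇒ zfzuSuzfz ⇒ zfzufSfuzfz ⇒ zfzufuSufuzfz ⇒ zfzufufSfufuzfz ⇒ zfzufufzSzfufuzfz ⇒ zfzufufzfSfzfufuzfz ⇒ zfzufufzffzfufuzfz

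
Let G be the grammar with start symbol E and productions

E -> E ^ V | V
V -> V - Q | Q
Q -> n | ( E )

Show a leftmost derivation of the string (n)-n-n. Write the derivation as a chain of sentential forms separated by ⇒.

E ⇒ V ⇒ V-Q ⇒ V-Q-Q ⇒ Q-Q-Q ⇒ (E)-Q-Q ⇒ (V)-Q-Q ⇒ (Q)-Q-Q ⇒ (n)-Q-Q ⇒ (n)-n-Q ⇒ (n)-n-n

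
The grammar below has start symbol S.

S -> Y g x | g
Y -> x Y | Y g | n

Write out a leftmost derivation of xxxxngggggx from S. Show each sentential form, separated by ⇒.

S ⇒ Ygx ⇒ xYgx ⇒ xYggx ⇒ xYgggx ⇒ xxYgggx ⇒ xxxYgggx ⇒ xxxYggggx ⇒ xxxxYggggx ⇒ xxxxYgggggx ⇒ xxxxngggggx

S ⇒ Ygx   [S -> Y g x]
Ygx ⇒ xYgx   [Y -> x Y]
xYgx ⇒ xYggx   [Y -> Y g]
xYggx ⇒ xYgggx   [Y -> Y g]
xYgggx ⇒ xxYgggx   [Y -> x Y]
xxYgggx ⇒ xxxYgggx   [Y -> x Y]
xxxYgggx ⇒ xxxYggggx   [Y -> Y g]
xxxYggggx ⇒ xxxxYggggx   [Y -> x Y]
xxxxYggggx ⇒ xxxxYgggggx   [Y -> Y g]
xxxxYgggggx ⇒ xxxxngggggx   [Y -> n]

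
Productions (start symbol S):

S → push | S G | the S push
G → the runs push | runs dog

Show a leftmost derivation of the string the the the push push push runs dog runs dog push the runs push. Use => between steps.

S => S G => the S push G => the S G push G => the S G G push G => the the S push G G push G => the the the S push push G G push G => the the the push push push G G push G => the the the push push push runs dog G push G => the the the push push push runs dog runs dog push G => the the the push push push runs dog runs dog push the runs push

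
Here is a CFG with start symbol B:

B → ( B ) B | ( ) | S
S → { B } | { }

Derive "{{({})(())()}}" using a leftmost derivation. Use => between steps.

B => S   [B → S]
S => {B}   [S → { B }]
{B} => {S}   [B → S]
{S} => {{B}}   [S → { B }]
{{B}} => {{(B)B}}   [B → ( B ) B]
{{(B)B}} => {{(S)B}}   [B → S]
{{(S)B}} => {{({})B}}   [S → { }]
{{({})B}} => {{({})(B)B}}   [B → ( B ) B]
{{({})(B)B}} => {{({})(())B}}   [B → ( )]
{{({})(())B}} => {{({})(())()}}   [B → ( )]

B=>S=>{B}=>{S}=>{{B}}=>{{(B)B}}=>{{(S)B}}=>{{({})B}}=>{{({})(B)B}}=>{{({})(())B}}=>{{({})(())()}}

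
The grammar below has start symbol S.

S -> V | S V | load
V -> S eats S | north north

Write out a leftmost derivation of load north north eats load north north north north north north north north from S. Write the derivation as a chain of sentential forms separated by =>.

S => S V   [S -> S V]
S V => load V   [S -> load]
load V => load S eats S   [V -> S eats S]
load S eats S => load V eats S   [S -> V]
load V eats S => load north north eats S   [V -> north north]
load north north eats S => load north north eats S V   [S -> S V]
load north north eats S V => load north north eats S V V   [S -> S V]
load north north eats S V V => load north north eats S V V V   [S -> S V]
load north north eats S V V V => load north north eats S V V V V   [S -> S V]
load north north eats S V V V V => load north north eats load V V V V   [S -> load]
load north north eats load V V V V => load north north eats load north north V V V   [V -> north north]
load north north eats load north north V V V => load north north eats load north north north north V V   [V -> north north]
load north north eats load north north north north V V => load north north eats load north north north north north north V   [V -> north north]
load north north eats load north north north north north north V => load north north eats load north north north north north north north north   [V -> north north]

S => S V => load V => load S eats S => load V eats S => load north north eats S => load north north eats S V => load north north eats S V V => load north north eats S V V V => load north north eats S V V V V => load north north eats load V V V V => load north north eats load north north V V V => load north north eats load north north north north V V => load north north eats load north north north north north north V => load north north eats load north north north north north north north north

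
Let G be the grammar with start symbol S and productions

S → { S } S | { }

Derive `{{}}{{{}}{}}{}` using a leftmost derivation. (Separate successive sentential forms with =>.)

S=>{S}S=>{{}}S=>{{}}{S}S=>{{}}{{S}S}S=>{{}}{{{}}S}S=>{{}}{{{}}{}}S=>{{}}{{{}}{}}{}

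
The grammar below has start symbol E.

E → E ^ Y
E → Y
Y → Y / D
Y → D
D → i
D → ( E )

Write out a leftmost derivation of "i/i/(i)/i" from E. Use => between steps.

E => Y   [E → Y]
Y => Y/D   [Y → Y / D]
Y/D => Y/D/D   [Y → Y / D]
Y/D/D => Y/D/D/D   [Y → Y / D]
Y/D/D/D => D/D/D/D   [Y → D]
D/D/D/D => i/D/D/D   [D → i]
i/D/D/D => i/i/D/D   [D → i]
i/i/D/D => i/i/(E)/D   [D → ( E )]
i/i/(E)/D => i/i/(Y)/D   [E → Y]
i/i/(Y)/D => i/i/(D)/D   [Y → D]
i/i/(D)/D => i/i/(i)/D   [D → i]
i/i/(i)/D => i/i/(i)/i   [D → i]

E=>Y=>Y/D=>Y/D/D=>Y/D/D/D=>D/D/D/D=>i/D/D/D=>i/i/D/D=>i/i/(E)/D=>i/i/(Y)/D=>i/i/(D)/D=>i/i/(i)/D=>i/i/(i)/i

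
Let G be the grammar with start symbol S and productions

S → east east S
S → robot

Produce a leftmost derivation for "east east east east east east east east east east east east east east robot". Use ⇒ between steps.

S ⇒ east east S ⇒ east east east east S ⇒ east east east east east east S ⇒ east east east east east east east east S ⇒ east east east east east east east east east east S ⇒ east east east east east east east east east east east east S ⇒ east east east east east east east east east east east east east east S ⇒ east east east east east east east east east east east east east east robot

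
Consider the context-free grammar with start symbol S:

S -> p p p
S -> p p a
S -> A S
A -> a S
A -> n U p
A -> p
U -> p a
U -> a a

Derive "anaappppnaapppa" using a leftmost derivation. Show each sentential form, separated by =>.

S => AS   [S -> A S]
AS => aSS   [A -> a S]
aSS => aASS   [S -> A S]
aASS => anUpSS   [A -> n U p]
anUpSS => anaapSS   [U -> a a]
anaapSS => anaappppS   [S -> p p p]
anaappppS => anaappppAS   [S -> A S]
anaappppAS => anaappppnUpS   [A -> n U p]
anaappppnUpS => anaappppnaapS   [U -> a a]
anaappppnaapS => anaappppnaapppa   [S -> p p a]

S=>AS=>aSS=>aASS=>anUpSS=>anaapSS=>anaappppS=>anaappppAS=>anaappppnUpS=>anaappppnaapS=>anaappppnaapppa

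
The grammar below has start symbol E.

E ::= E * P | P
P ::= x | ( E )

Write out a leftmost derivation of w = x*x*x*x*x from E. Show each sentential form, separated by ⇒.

E ⇒ E*P   [E ::= E * P]
E*P ⇒ E*P*P   [E ::= E * P]
E*P*P ⇒ E*P*P*P   [E ::= E * P]
E*P*P*P ⇒ E*P*P*P*P   [E ::= E * P]
E*P*P*P*P ⇒ P*P*P*P*P   [E ::= P]
P*P*P*P*P ⇒ x*P*P*P*P   [P ::= x]
x*P*P*P*P ⇒ x*x*P*P*P   [P ::= x]
x*x*P*P*P ⇒ x*x*x*P*P   [P ::= x]
x*x*x*P*P ⇒ x*x*x*x*P   [P ::= x]
x*x*x*x*P ⇒ x*x*x*x*x   [P ::= x]

E ⇒ E*P ⇒ E*P*P ⇒ E*P*P*P ⇒ E*P*P*P*P ⇒ P*P*P*P*P ⇒ x*P*P*P*P ⇒ x*x*P*P*P ⇒ x*x*x*P*P ⇒ x*x*x*x*P ⇒ x*x*x*x*x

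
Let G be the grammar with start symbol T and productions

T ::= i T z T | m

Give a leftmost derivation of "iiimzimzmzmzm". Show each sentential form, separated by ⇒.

T ⇒ iTzT ⇒ iiTzTzT ⇒ iiiTzTzTzT ⇒ iiimzTzTzT ⇒ iiimziTzTzTzT ⇒ iiimzimzTzTzT ⇒ iiimzimzmzTzT ⇒ iiimzimzmzmzT ⇒ iiimzimzmzmzm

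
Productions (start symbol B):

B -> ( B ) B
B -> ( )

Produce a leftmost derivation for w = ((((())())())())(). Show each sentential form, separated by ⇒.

B ⇒ (B)B ⇒ ((B)B)B ⇒ (((B)B)B)B ⇒ ((((B)B)B)B)B ⇒ ((((())B)B)B)B ⇒ ((((())())B)B)B ⇒ ((((())())())B)B ⇒ ((((())())())())B ⇒ ((((())())())())()

B ⇒ (B)B   [B -> ( B ) B]
(B)B ⇒ ((B)B)B   [B -> ( B ) B]
((B)B)B ⇒ (((B)B)B)B   [B -> ( B ) B]
(((B)B)B)B ⇒ ((((B)B)B)B)B   [B -> ( B ) B]
((((B)B)B)B)B ⇒ ((((())B)B)B)B   [B -> ( )]
((((())B)B)B)B ⇒ ((((())())B)B)B   [B -> ( )]
((((())())B)B)B ⇒ ((((())())())B)B   [B -> ( )]
((((())())())B)B ⇒ ((((())())())())B   [B -> ( )]
((((())())())())B ⇒ ((((())())())())()   [B -> ( )]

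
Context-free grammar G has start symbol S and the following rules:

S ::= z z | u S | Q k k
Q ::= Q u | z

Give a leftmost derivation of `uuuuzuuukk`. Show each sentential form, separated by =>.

S => uS   [S ::= u S]
uS => uuS   [S ::= u S]
uuS => uuuS   [S ::= u S]
uuuS => uuuuS   [S ::= u S]
uuuuS => uuuuQkk   [S ::= Q k k]
uuuuQkk => uuuuQukk   [Q ::= Q u]
uuuuQukk => uuuuQuukk   [Q ::= Q u]
uuuuQuukk => uuuuQuuukk   [Q ::= Q u]
uuuuQuuukk => uuuuzuuukk   [Q ::= z]

S=>uS=>uuS=>uuuS=>uuuuS=>uuuuQkk=>uuuuQukk=>uuuuQuukk=>uuuuQuuukk=>uuuuzuuukk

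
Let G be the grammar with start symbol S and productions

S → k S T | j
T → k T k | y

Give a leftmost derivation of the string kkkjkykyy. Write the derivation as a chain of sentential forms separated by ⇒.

S ⇒ kST ⇒ kkSTT ⇒ kkkSTTT ⇒ kkkjTTT ⇒ kkkjkTkTT ⇒ kkkjkykTT ⇒ kkkjkykyT ⇒ kkkjkykyy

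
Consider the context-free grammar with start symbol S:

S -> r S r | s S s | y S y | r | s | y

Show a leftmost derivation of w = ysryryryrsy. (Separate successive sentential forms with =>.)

S => ySy => ysSsy => ysrSrsy => ysrySyrsy => ysryrSryrsy => ysryryryrsy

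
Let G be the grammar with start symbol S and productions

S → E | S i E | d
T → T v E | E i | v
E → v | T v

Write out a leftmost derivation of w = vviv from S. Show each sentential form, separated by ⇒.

S ⇒ SiE ⇒ EiE ⇒ TviE ⇒ vviE ⇒ vviv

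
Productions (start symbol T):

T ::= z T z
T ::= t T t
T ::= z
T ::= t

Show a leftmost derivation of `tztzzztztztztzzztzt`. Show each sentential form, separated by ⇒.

T⇒tTt⇒tzTzt⇒tztTtzt⇒tztzTztzt⇒tztzzTzztzt⇒tztzzzTzzztzt⇒tztzzztTtzzztzt⇒tztzzztzTztzzztzt⇒tztzzztztTtztzzztzt⇒tztzzztztztztzzztzt

T ⇒ tTt   [T ::= t T t]
tTt ⇒ tzTzt   [T ::= z T z]
tzTzt ⇒ tztTtzt   [T ::= t T t]
tztTtzt ⇒ tztzTztzt   [T ::= z T z]
tztzTztzt ⇒ tztzzTzztzt   [T ::= z T z]
tztzzTzztzt ⇒ tztzzzTzzztzt   [T ::= z T z]
tztzzzTzzztzt ⇒ tztzzztTtzzztzt   [T ::= t T t]
tztzzztTtzzztzt ⇒ tztzzztzTztzzztzt   [T ::= z T z]
tztzzztzTztzzztzt ⇒ tztzzztztTtztzzztzt   [T ::= t T t]
tztzzztztTtztzzztzt ⇒ tztzzztztztztzzztzt   [T ::= z]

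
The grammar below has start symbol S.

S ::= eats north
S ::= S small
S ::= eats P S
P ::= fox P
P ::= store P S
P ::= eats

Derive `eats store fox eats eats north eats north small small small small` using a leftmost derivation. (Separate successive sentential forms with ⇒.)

S ⇒ S small ⇒ S small small ⇒ S small small small ⇒ S small small small small ⇒ eats P S small small small small ⇒ eats store P S S small small small small ⇒ eats store fox P S S small small small small ⇒ eats store fox eats S S small small small small ⇒ eats store fox eats eats north S small small small small ⇒ eats store fox eats eats north eats north small small small small

S ⇒ S small   [S ::= S small]
S small ⇒ S small small   [S ::= S small]
S small small ⇒ S small small small   [S ::= S small]
S small small small ⇒ S small small small small   [S ::= S small]
S small small small small ⇒ eats P S small small small small   [S ::= eats P S]
eats P S small small small small ⇒ eats store P S S small small small small   [P ::= store P S]
eats store P S S small small small small ⇒ eats store fox P S S small small small small   [P ::= fox P]
eats store fox P S S small small small small ⇒ eats store fox eats S S small small small small   [P ::= eats]
eats store fox eats S S small small small small ⇒ eats store fox eats eats north S small small small small   [S ::= eats north]
eats store fox eats eats north S small small small small ⇒ eats store fox eats eats north eats north small small small small   [S ::= eats north]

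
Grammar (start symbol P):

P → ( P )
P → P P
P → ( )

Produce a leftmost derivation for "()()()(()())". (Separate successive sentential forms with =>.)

P => PP => ()P => ()PP => ()()P => ()()PP => ()()()P => ()()()(P) => ()()()(PP) => ()()()(()P) => ()()()(()())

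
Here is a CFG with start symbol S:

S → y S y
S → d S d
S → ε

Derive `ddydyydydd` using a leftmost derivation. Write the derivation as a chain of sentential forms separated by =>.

S => dSd => ddSdd => ddySydd => ddydSdydd => ddydySydydd => ddydyydydd

S => dSd   [S → d S d]
dSd => ddSdd   [S → d S d]
ddSdd => ddySydd   [S → y S y]
ddySydd => ddydSdydd   [S → d S d]
ddydSdydd => ddydySydydd   [S → y S y]
ddydySydydd => ddydyydydd   [S → ε]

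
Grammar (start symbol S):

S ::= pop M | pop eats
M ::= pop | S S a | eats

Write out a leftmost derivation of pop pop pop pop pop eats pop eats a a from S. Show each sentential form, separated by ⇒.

S ⇒ pop M   [S ::= pop M]
pop M ⇒ pop S S a   [M ::= S S a]
pop S S a ⇒ pop pop M S a   [S ::= pop M]
pop pop M S a ⇒ pop pop pop S a   [M ::= pop]
pop pop pop S a ⇒ pop pop pop pop M a   [S ::= pop M]
pop pop pop pop M a ⇒ pop pop pop pop S S a a   [M ::= S S a]
pop pop pop pop S S a a ⇒ pop pop pop pop pop M S a a   [S ::= pop M]
pop pop pop pop pop M S a a ⇒ pop pop pop pop pop eats S a a   [M ::= eats]
pop pop pop pop pop eats S a a ⇒ pop pop pop pop pop eats pop eats a a   [S ::= pop eats]

S ⇒ pop M ⇒ pop S S a ⇒ pop pop M S a ⇒ pop pop pop S a ⇒ pop pop pop pop M a ⇒ pop pop pop pop S S a a ⇒ pop pop pop pop pop M S a a ⇒ pop pop pop pop pop eats S a a ⇒ pop pop pop pop pop eats pop eats a a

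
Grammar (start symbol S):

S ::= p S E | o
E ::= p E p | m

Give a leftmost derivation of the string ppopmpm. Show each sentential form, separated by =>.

S => pSE   [S ::= p S E]
pSE => ppSEE   [S ::= p S E]
ppSEE => ppoEE   [S ::= o]
ppoEE => ppopEpE   [E ::= p E p]
ppopEpE => ppopmpE   [E ::= m]
ppopmpE => ppopmpm   [E ::= m]

S=>pSE=>ppSEE=>ppoEE=>ppopEpE=>ppopmpE=>ppopmpm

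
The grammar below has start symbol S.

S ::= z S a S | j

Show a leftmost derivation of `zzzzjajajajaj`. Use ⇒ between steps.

S ⇒ zSaS ⇒ zzSaSaS ⇒ zzzSaSaSaS ⇒ zzzzSaSaSaSaS ⇒ zzzzjaSaSaSaS ⇒ zzzzjajaSaSaS ⇒ zzzzjajajaSaS ⇒ zzzzjajajajaS ⇒ zzzzjajajajaj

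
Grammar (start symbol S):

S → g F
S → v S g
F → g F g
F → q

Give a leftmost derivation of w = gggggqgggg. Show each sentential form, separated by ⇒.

S⇒gF⇒ggFg⇒gggFgg⇒ggggFggg⇒gggggFgggg⇒gggggqgggg

S ⇒ gF   [S → g F]
gF ⇒ ggFg   [F → g F g]
ggFg ⇒ gggFgg   [F → g F g]
gggFgg ⇒ ggggFggg   [F → g F g]
ggggFggg ⇒ gggggFgggg   [F → g F g]
gggggFgggg ⇒ gggggqgggg   [F → q]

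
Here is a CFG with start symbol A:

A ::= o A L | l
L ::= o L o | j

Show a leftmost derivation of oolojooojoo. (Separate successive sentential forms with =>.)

A => oAL => ooALL => oolLL => ooloLoL => oolojoL => oolojooLo => oolojoooLoo => oolojooojoo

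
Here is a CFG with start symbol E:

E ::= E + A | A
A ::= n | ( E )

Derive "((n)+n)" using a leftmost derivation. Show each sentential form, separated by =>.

E => A => (E) => (E+A) => (A+A) => ((E)+A) => ((A)+A) => ((n)+A) => ((n)+n)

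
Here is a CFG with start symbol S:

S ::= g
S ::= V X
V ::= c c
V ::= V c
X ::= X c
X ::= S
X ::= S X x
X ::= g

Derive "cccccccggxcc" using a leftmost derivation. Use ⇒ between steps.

S ⇒ VX   [S ::= V X]
VX ⇒ VcX   [V ::= V c]
VcX ⇒ VccX   [V ::= V c]
VccX ⇒ VcccX   [V ::= V c]
VcccX ⇒ cccccX   [V ::= c c]
cccccX ⇒ cccccXc   [X ::= X c]
cccccXc ⇒ cccccXcc   [X ::= X c]
cccccXcc ⇒ cccccSXxcc   [X ::= S X x]
cccccSXxcc ⇒ cccccVXXxcc   [S ::= V X]
cccccVXXxcc ⇒ cccccccXXxcc   [V ::= c c]
cccccccXXxcc ⇒ cccccccgXxcc   [X ::= g]
cccccccgXxcc ⇒ cccccccggxcc   [X ::= g]

S ⇒ VX ⇒ VcX ⇒ VccX ⇒ VcccX ⇒ cccccX ⇒ cccccXc ⇒ cccccXcc ⇒ cccccSXxcc ⇒ cccccVXXxcc ⇒ cccccccXXxcc ⇒ cccccccgXxcc ⇒ cccccccggxcc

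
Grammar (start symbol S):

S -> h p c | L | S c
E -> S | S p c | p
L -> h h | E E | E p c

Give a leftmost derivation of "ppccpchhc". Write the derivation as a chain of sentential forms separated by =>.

S => L   [S -> L]
L => EE   [L -> E E]
EE => SpcE   [E -> S p c]
SpcE => ScpcE   [S -> S c]
ScpcE => LcpcE   [S -> L]
LcpcE => EpccpcE   [L -> E p c]
EpccpcE => ppccpcE   [E -> p]
ppccpcE => ppccpcS   [E -> S]
ppccpcS => ppccpcSc   [S -> S c]
ppccpcSc => ppccpcLc   [S -> L]
ppccpcLc => ppccpchhc   [L -> h h]

S=>L=>EE=>SpcE=>ScpcE=>LcpcE=>EpccpcE=>ppccpcE=>ppccpcS=>ppccpcSc=>ppccpcLc=>ppccpchhc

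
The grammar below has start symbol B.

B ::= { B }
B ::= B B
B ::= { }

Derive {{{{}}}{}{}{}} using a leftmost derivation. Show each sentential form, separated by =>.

B=>{B}=>{BB}=>{BBB}=>{BBBB}=>{{B}BBB}=>{{{B}}BBB}=>{{{{}}}BBB}=>{{{{}}}{}BB}=>{{{{}}}{}{}B}=>{{{{}}}{}{}{}}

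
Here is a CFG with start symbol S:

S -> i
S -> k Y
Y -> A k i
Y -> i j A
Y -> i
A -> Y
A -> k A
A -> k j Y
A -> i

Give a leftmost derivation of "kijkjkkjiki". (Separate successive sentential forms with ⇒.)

S ⇒ kY   [S -> k Y]
kY ⇒ kijA   [Y -> i j A]
kijA ⇒ kijkjY   [A -> k j Y]
kijkjY ⇒ kijkjAki   [Y -> A k i]
kijkjAki ⇒ kijkjkAki   [A -> k A]
kijkjkAki ⇒ kijkjkkjYki   [A -> k j Y]
kijkjkkjYki ⇒ kijkjkkjiki   [Y -> i]

S ⇒ kY ⇒ kijA ⇒ kijkjY ⇒ kijkjAki ⇒ kijkjkAki ⇒ kijkjkkjYki ⇒ kijkjkkjiki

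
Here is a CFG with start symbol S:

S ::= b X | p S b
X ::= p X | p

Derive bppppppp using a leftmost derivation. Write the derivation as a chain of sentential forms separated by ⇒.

S ⇒ bX ⇒ bpX ⇒ bppX ⇒ bpppX ⇒ bppppX ⇒ bpppppX ⇒ bppppppX ⇒ bppppppp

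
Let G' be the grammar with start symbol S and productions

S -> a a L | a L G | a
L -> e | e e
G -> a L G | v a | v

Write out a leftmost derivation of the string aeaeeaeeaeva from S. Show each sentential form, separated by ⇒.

S⇒aLG⇒aeG⇒aeaLG⇒aeaeeG⇒aeaeeaLG⇒aeaeeaeeG⇒aeaeeaeeaLG⇒aeaeeaeeaeG⇒aeaeeaeeaeva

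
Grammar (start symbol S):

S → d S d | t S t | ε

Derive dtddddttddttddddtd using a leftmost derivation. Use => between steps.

S => dSd => dtStd => dtdSdtd => dtddSddtd => dtdddSdddtd => dtddddSddddtd => dtddddtStddddtd => dtddddttSttddddtd => dtddddttdSdttddddtd => dtddddttddttddddtd

S => dSd   [S → d S d]
dSd => dtStd   [S → t S t]
dtStd => dtdSdtd   [S → d S d]
dtdSdtd => dtddSddtd   [S → d S d]
dtddSddtd => dtdddSdddtd   [S → d S d]
dtdddSdddtd => dtddddSddddtd   [S → d S d]
dtddddSddddtd => dtddddtStddddtd   [S → t S t]
dtddddtStddddtd => dtddddttSttddddtd   [S → t S t]
dtddddttSttddddtd => dtddddttdSdttddddtd   [S → d S d]
dtddddttdSdttddddtd => dtddddttddttddddtd   [S → ε]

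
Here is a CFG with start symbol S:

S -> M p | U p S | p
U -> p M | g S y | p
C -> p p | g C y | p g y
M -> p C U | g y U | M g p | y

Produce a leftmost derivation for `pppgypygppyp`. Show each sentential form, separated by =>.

S => UpS   [S -> U p S]
UpS => pMpS   [U -> p M]
pMpS => ppCUpS   [M -> p C U]
ppCUpS => pppgyUpS   [C -> p g y]
pppgyUpS => pppgypMpS   [U -> p M]
pppgypMpS => pppgypMgppS   [M -> M g p]
pppgypMgppS => pppgypygppS   [M -> y]
pppgypygppS => pppgypygppMp   [S -> M p]
pppgypygppMp => pppgypygppyp   [M -> y]

S => UpS => pMpS => ppCUpS => pppgyUpS => pppgypMpS => pppgypMgppS => pppgypygppS => pppgypygppMp => pppgypygppyp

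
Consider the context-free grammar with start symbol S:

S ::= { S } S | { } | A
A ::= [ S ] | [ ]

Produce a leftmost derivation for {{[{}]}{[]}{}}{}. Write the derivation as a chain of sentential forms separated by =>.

S => {S}S => {{S}S}S => {{A}S}S => {{[S]}S}S => {{[{}]}S}S => {{[{}]}{S}S}S => {{[{}]}{A}S}S => {{[{}]}{[]}S}S => {{[{}]}{[]}{}}S => {{[{}]}{[]}{}}{}

S => {S}S   [S ::= { S } S]
{S}S => {{S}S}S   [S ::= { S } S]
{{S}S}S => {{A}S}S   [S ::= A]
{{A}S}S => {{[S]}S}S   [A ::= [ S ]]
{{[S]}S}S => {{[{}]}S}S   [S ::= { }]
{{[{}]}S}S => {{[{}]}{S}S}S   [S ::= { S } S]
{{[{}]}{S}S}S => {{[{}]}{A}S}S   [S ::= A]
{{[{}]}{A}S}S => {{[{}]}{[]}S}S   [A ::= [ ]]
{{[{}]}{[]}S}S => {{[{}]}{[]}{}}S   [S ::= { }]
{{[{}]}{[]}{}}S => {{[{}]}{[]}{}}{}   [S ::= { }]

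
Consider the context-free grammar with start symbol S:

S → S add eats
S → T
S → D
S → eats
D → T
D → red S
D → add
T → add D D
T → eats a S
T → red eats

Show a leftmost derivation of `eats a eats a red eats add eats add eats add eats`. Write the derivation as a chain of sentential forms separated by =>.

S => S add eats   [S → S add eats]
S add eats => T add eats   [S → T]
T add eats => eats a S add eats   [T → eats a S]
eats a S add eats => eats a S add eats add eats   [S → S add eats]
eats a S add eats add eats => eats a S add eats add eats add eats   [S → S add eats]
eats a S add eats add eats add eats => eats a T add eats add eats add eats   [S → T]
eats a T add eats add eats add eats => eats a eats a S add eats add eats add eats   [T → eats a S]
eats a eats a S add eats add eats add eats => eats a eats a T add eats add eats add eats   [S → T]
eats a eats a T add eats add eats add eats => eats a eats a red eats add eats add eats add eats   [T → red eats]

S => S add eats => T add eats => eats a S add eats => eats a S add eats add eats => eats a S add eats add eats add eats => eats a T add eats add eats add eats => eats a eats a S add eats add eats add eats => eats a eats a T add eats add eats add eats => eats a eats a red eats add eats add eats add eats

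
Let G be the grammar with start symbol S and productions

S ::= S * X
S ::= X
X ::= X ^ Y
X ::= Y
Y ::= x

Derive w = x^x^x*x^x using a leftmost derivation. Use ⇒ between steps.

S ⇒ S*X ⇒ X*X ⇒ X^Y*X ⇒ X^Y^Y*X ⇒ Y^Y^Y*X ⇒ x^Y^Y*X ⇒ x^x^Y*X ⇒ x^x^x*X ⇒ x^x^x*X^Y ⇒ x^x^x*Y^Y ⇒ x^x^x*x^Y ⇒ x^x^x*x^x

S ⇒ S*X   [S ::= S * X]
S*X ⇒ X*X   [S ::= X]
X*X ⇒ X^Y*X   [X ::= X ^ Y]
X^Y*X ⇒ X^Y^Y*X   [X ::= X ^ Y]
X^Y^Y*X ⇒ Y^Y^Y*X   [X ::= Y]
Y^Y^Y*X ⇒ x^Y^Y*X   [Y ::= x]
x^Y^Y*X ⇒ x^x^Y*X   [Y ::= x]
x^x^Y*X ⇒ x^x^x*X   [Y ::= x]
x^x^x*X ⇒ x^x^x*X^Y   [X ::= X ^ Y]
x^x^x*X^Y ⇒ x^x^x*Y^Y   [X ::= Y]
x^x^x*Y^Y ⇒ x^x^x*x^Y   [Y ::= x]
x^x^x*x^Y ⇒ x^x^x*x^x   [Y ::= x]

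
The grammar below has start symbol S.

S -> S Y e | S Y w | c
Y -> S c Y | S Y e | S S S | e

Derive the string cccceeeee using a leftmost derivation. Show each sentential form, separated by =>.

S => SYe => SYeYe => SYeYeYe => cYeYeYe => cSSSeYeYe => ccSSeYeYe => cccSeYeYe => cccceYeYe => cccceeeYe => cccceeeee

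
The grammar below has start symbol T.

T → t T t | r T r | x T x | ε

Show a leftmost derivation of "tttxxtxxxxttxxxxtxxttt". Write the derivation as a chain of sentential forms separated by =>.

T => tTt   [T → t T t]
tTt => ttTtt   [T → t T t]
ttTtt => tttTttt   [T → t T t]
tttTttt => tttxTxttt   [T → x T x]
tttxTxttt => tttxxTxxttt   [T → x T x]
tttxxTxxttt => tttxxtTtxxttt   [T → t T t]
tttxxtTtxxttt => tttxxtxTxtxxttt   [T → x T x]
tttxxtxTxtxxttt => tttxxtxxTxxtxxttt   [T → x T x]
tttxxtxxTxxtxxttt => tttxxtxxxTxxxtxxttt   [T → x T x]
tttxxtxxxTxxxtxxttt => tttxxtxxxxTxxxxtxxttt   [T → x T x]
tttxxtxxxxTxxxxtxxttt => tttxxtxxxxtTtxxxxtxxttt   [T → t T t]
tttxxtxxxxtTtxxxxtxxttt => tttxxtxxxxttxxxxtxxttt   [T → ε]

T => tTt => ttTtt => tttTttt => tttxTxttt => tttxxTxxttt => tttxxtTtxxttt => tttxxtxTxtxxttt => tttxxtxxTxxtxxttt => tttxxtxxxTxxxtxxttt => tttxxtxxxxTxxxxtxxttt => tttxxtxxxxtTtxxxxtxxttt => tttxxtxxxxttxxxxtxxttt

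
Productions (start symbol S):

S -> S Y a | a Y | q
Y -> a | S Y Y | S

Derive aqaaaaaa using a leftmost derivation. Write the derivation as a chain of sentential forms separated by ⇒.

S⇒SYa⇒SYaYa⇒aYYaYa⇒aSYYYaYa⇒aqYYYaYa⇒aqaYYaYa⇒aqaaYaYa⇒aqaaaaYa⇒aqaaaaaa

S ⇒ SYa   [S -> S Y a]
SYa ⇒ SYaYa   [S -> S Y a]
SYaYa ⇒ aYYaYa   [S -> a Y]
aYYaYa ⇒ aSYYYaYa   [Y -> S Y Y]
aSYYYaYa ⇒ aqYYYaYa   [S -> q]
aqYYYaYa ⇒ aqaYYaYa   [Y -> a]
aqaYYaYa ⇒ aqaaYaYa   [Y -> a]
aqaaYaYa ⇒ aqaaaaYa   [Y -> a]
aqaaaaYa ⇒ aqaaaaaa   [Y -> a]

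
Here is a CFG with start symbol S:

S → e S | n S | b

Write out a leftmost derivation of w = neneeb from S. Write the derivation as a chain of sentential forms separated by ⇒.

S⇒nS⇒neS⇒nenS⇒neneS⇒neneeS⇒neneeb

S ⇒ nS   [S → n S]
nS ⇒ neS   [S → e S]
neS ⇒ nenS   [S → n S]
nenS ⇒ neneS   [S → e S]
neneS ⇒ neneeS   [S → e S]
neneeS ⇒ neneeb   [S → b]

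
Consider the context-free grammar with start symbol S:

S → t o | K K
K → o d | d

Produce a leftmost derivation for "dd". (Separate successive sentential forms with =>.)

S=>KK=>dK=>dd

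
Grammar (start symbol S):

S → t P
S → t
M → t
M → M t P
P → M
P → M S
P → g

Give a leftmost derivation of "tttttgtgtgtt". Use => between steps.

S => tP => tMS => tMtPS => tttPS => tttMSS => tttMtPSS => tttMtPtPSS => tttMtPtPtPSS => tttttPtPtPSS => tttttgtPtPSS => tttttgtgtPSS => tttttgtgtgSS => tttttgtgtgtS => tttttgtgtgtt

S => tP   [S → t P]
tP => tMS   [P → M S]
tMS => tMtPS   [M → M t P]
tMtPS => tttPS   [M → t]
tttPS => tttMSS   [P → M S]
tttMSS => tttMtPSS   [M → M t P]
tttMtPSS => tttMtPtPSS   [M → M t P]
tttMtPtPSS => tttMtPtPtPSS   [M → M t P]
tttMtPtPtPSS => tttttPtPtPSS   [M → t]
tttttPtPtPSS => tttttgtPtPSS   [P → g]
tttttgtPtPSS => tttttgtgtPSS   [P → g]
tttttgtgtPSS => tttttgtgtgSS   [P → g]
tttttgtgtgSS => tttttgtgtgtS   [S → t]
tttttgtgtgtS => tttttgtgtgtt   [S → t]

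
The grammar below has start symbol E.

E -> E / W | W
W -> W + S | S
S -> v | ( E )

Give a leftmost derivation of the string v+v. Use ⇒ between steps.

E ⇒ W   [E -> W]
W ⇒ W+S   [W -> W + S]
W+S ⇒ S+S   [W -> S]
S+S ⇒ v+S   [S -> v]
v+S ⇒ v+v   [S -> v]

E⇒W⇒W+S⇒S+S⇒v+S⇒v+v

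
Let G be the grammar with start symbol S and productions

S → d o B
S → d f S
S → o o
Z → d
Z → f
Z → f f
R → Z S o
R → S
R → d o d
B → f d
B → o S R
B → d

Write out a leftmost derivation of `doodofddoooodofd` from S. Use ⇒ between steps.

S ⇒ doB ⇒ dooSR ⇒ doodoBR ⇒ doodofdR ⇒ doodofdS ⇒ doodofddoB ⇒ doodofddooSR ⇒ doodofddooooR ⇒ doodofddooooS ⇒ doodofddoooodoB ⇒ doodofddoooodofd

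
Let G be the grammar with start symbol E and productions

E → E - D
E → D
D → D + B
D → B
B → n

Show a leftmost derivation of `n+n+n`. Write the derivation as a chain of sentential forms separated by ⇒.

E ⇒ D ⇒ D+B ⇒ D+B+B ⇒ B+B+B ⇒ n+B+B ⇒ n+n+B ⇒ n+n+n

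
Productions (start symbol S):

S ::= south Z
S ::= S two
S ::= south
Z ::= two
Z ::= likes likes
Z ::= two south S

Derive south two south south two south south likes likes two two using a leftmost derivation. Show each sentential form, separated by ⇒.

S ⇒ S two   [S ::= S two]
S two ⇒ south Z two   [S ::= south Z]
south Z two ⇒ south two south S two   [Z ::= two south S]
south two south S two ⇒ south two south south Z two   [S ::= south Z]
south two south south Z two ⇒ south two south south two south S two   [Z ::= two south S]
south two south south two south S two ⇒ south two south south two south S two two   [S ::= S two]
south two south south two south S two two ⇒ south two south south two south south Z two two   [S ::= south Z]
south two south south two south south Z two two ⇒ south two south south two south south likes likes two two   [Z ::= likes likes]

S ⇒ S two ⇒ south Z two ⇒ south two south S two ⇒ south two south south Z two ⇒ south two south south two south S two ⇒ south two south south two south S two two ⇒ south two south south two south south Z two two ⇒ south two south south two south south likes likes two two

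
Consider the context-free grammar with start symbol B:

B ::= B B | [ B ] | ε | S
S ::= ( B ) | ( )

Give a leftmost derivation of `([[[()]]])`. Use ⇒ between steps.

B ⇒ S   [B ::= S]
S ⇒ (B)   [S ::= ( B )]
(B) ⇒ ([B])   [B ::= [ B ]]
([B]) ⇒ ([[B]])   [B ::= [ B ]]
([[B]]) ⇒ ([[[B]]])   [B ::= [ B ]]
([[[B]]]) ⇒ ([[[S]]])   [B ::= S]
([[[S]]]) ⇒ ([[[(B)]]])   [S ::= ( B )]
([[[(B)]]]) ⇒ ([[[()]]])   [B ::= ε]

B ⇒ S ⇒ (B) ⇒ ([B]) ⇒ ([[B]]) ⇒ ([[[B]]]) ⇒ ([[[S]]]) ⇒ ([[[(B)]]]) ⇒ ([[[()]]])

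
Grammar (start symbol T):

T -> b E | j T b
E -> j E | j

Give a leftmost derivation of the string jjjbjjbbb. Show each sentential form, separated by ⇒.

T ⇒ jTb   [T -> j T b]
jTb ⇒ jjTbb   [T -> j T b]
jjTbb ⇒ jjjTbbb   [T -> j T b]
jjjTbbb ⇒ jjjbEbbb   [T -> b E]
jjjbEbbb ⇒ jjjbjEbbb   [E -> j E]
jjjbjEbbb ⇒ jjjbjjbbb   [E -> j]

T⇒jTb⇒jjTbb⇒jjjTbbb⇒jjjbEbbb⇒jjjbjEbbb⇒jjjbjjbbb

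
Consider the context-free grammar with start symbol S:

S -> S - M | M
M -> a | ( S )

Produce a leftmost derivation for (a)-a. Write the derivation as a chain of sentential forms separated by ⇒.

S⇒S-M⇒M-M⇒(S)-M⇒(M)-M⇒(a)-M⇒(a)-a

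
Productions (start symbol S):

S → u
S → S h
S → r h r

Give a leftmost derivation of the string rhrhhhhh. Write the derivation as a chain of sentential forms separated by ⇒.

S ⇒ Sh   [S → S h]
Sh ⇒ Shh   [S → S h]
Shh ⇒ Shhh   [S → S h]
Shhh ⇒ Shhhh   [S → S h]
Shhhh ⇒ Shhhhh   [S → S h]
Shhhhh ⇒ rhrhhhhh   [S → r h r]

S ⇒ Sh ⇒ Shh ⇒ Shhh ⇒ Shhhh ⇒ Shhhhh ⇒ rhrhhhhh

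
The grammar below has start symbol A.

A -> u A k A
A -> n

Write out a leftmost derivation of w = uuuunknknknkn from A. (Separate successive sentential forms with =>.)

A=>uAkA=>uuAkAkA=>uuuAkAkAkA=>uuuuAkAkAkAkA=>uuuunkAkAkAkA=>uuuunknkAkAkA=>uuuunknknkAkA=>uuuunknknknkA=>uuuunknknknkn

A => uAkA   [A -> u A k A]
uAkA => uuAkAkA   [A -> u A k A]
uuAkAkA => uuuAkAkAkA   [A -> u A k A]
uuuAkAkAkA => uuuuAkAkAkAkA   [A -> u A k A]
uuuuAkAkAkAkA => uuuunkAkAkAkA   [A -> n]
uuuunkAkAkAkA => uuuunknkAkAkA   [A -> n]
uuuunknkAkAkA => uuuunknknkAkA   [A -> n]
uuuunknknkAkA => uuuunknknknkA   [A -> n]
uuuunknknknkA => uuuunknknknkn   [A -> n]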